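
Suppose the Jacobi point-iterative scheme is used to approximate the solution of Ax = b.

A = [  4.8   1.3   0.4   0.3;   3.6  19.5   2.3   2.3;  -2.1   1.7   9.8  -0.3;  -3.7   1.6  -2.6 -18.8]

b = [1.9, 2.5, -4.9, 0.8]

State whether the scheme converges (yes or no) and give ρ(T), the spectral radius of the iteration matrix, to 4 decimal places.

yes, ρ = 0.2176

Diagonal D = diag(4.8, 19.5, 9.8, -18.8); L, U strict lower/upper.
Jacobi T = -D⁻¹(L+U): T[1,0] = -(3.6)/(19.5) = -0.1846; T[1,1] = 0.
  T[0,:] = [+0.0000  -0.2708  -0.0833  -0.0625]
  T[1,:] = [-0.1846  +0.0000  -0.1179  -0.1179]
  T[2,:] = [+0.2143  -0.1735  +0.0000  +0.0306]
  T[3,:] = [-0.1968  +0.0851  -0.1383  +0.0000]
|eigenvalues of T|: 0.2176, 0.1647, 0.1647, 0.0968.
ρ = 0.2176; 0.2176 < 1 ⇒ converges.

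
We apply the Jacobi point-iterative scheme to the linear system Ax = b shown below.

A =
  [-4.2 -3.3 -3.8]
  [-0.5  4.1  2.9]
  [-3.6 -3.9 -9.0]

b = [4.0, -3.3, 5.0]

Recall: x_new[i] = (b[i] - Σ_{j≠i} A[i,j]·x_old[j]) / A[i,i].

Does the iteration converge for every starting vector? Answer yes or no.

A = D + L + U where D = diag(-4.2, 4.1, -9).
T_J = -D⁻¹(L+U): T[2,0] = -(-3.6)/(-9) = -0.4000; T[2,2] = 0.
  T[0,:] = [+0.0000 -0.7857 -0.9048]
  T[1,:] = [+0.1220 +0.0000 -0.7073]
  T[2,:] = [-0.4000 -0.4333 +0.0000]
eigenvalue magnitudes: 0.8782, 0.4457, 0.4457.
ρ(T) = max|λ| = 0.8782; 0.8782 < 1: convergent.

yes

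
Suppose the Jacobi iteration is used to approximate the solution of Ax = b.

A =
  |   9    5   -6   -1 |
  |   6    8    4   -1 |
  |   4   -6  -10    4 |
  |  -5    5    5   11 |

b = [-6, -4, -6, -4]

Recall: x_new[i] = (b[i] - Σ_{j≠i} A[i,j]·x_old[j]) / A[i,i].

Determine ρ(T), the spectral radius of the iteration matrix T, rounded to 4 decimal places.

1.2086

Let D = diag(9, 8, -10, 11); L, U the strict triangles.
Jacobi T = -D⁻¹(L+U): T[1,2] = -(4)/(8) = -0.5000; T[1,1] = 0.
  T[0,:] = [+0.0000 -0.5556 +0.6667 +0.1111]
  T[1,:] = [-0.7500 +0.0000 -0.5000 +0.1250]
  T[2,:] = [+0.4000 -0.6000 +0.0000 +0.4000]
  T[3,:] = [+0.4545 -0.4545 -0.4545 +0.0000]
moduli |λ_i(T)| = 1.2086, 0.5538, 0.5538, 0.5246.
ρ(T) = max|λ| = 1.2086; 1.2086 > 1: divergent.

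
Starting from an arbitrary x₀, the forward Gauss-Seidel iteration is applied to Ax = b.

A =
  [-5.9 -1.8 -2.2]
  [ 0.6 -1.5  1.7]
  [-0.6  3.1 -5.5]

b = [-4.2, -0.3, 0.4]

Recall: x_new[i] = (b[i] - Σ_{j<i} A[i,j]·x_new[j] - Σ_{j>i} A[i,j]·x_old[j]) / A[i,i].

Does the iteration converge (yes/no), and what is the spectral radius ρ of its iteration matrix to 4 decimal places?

Diagonal D = diag(-5.9, -1.5, -5.5); L, U strict lower/upper.
T_GS = -(D+L)⁻¹U: row 0 first, T[0,1] = -(-1.8)/(-5.9) = -0.3051; later rows by forward substitution.
  T[0,:] = [+0.0000  -0.3051  -0.3729]
  T[1,:] = [+0.0000  -0.1220  +0.9842]
  T[2,:] = [+0.0000  -0.0355  +0.5954]
moduli |λ_i(T)| = 0.5428, 0.0695, 0.0000.
spectral radius ρ = 0.5428; 0.5428 < 1: convergent.

yes, ρ = 0.5428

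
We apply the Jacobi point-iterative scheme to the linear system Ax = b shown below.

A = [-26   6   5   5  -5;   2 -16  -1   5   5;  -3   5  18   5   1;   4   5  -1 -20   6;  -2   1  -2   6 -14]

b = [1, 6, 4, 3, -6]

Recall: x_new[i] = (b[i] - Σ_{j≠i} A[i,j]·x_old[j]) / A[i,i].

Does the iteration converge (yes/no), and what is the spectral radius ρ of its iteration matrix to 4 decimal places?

yes, ρ = 0.6379

Diagonal D = diag(-26, -16, 18, -20, -14); L, U strict lower/upper.
Jacobi: T = -D⁻¹(L+U), T[0,2] = -(5)/(-26) = +0.1923; T[0,0] = 0.
  T[0,:] = [+0.0000, +0.2308, +0.1923, +0.1923, -0.1923]
  T[1,:] = [+0.1250, +0.0000, -0.0625, +0.3125, +0.3125]
  T[2,:] = [+0.1667, -0.2778, +0.0000, -0.2778, -0.0556]
  T[3,:] = [+0.2000, +0.2500, -0.0500, +0.0000, +0.3000]
  T[4,:] = [-0.1429, +0.0714, -0.1429, +0.4286, +0.0000]
eigenvalue magnitudes: 0.6379, 0.5100, 0.2393, 0.1857, 0.1857.
ρ = 0.6379; 0.6379 < 1: convergent.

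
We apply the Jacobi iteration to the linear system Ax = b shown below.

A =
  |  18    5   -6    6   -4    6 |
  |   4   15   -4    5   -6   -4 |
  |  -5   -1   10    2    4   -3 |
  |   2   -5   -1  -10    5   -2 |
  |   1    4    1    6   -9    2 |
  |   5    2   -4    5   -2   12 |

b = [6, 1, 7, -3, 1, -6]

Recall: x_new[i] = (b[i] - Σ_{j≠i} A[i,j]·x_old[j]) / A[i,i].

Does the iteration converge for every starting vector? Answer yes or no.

Split A = D + L + U, D = diag(18, 15, 10, -10, -9, 12).
Jacobi T = -D⁻¹(L+U): T[2,4] = -(4)/(10) = -0.4000; T[2,2] = 0.
  T[0,:] = [+0.0000 -0.2778 +0.3333 -0.3333 +0.2222 -0.3333]
  T[1,:] = [-0.2667 +0.0000 +0.2667 -0.3333 +0.4000 +0.2667]
  T[2,:] = [+0.5000 +0.1000 +0.0000 -0.2000 -0.4000 +0.3000]
  T[3,:] = [+0.2000 -0.5000 -0.1000 +0.0000 +0.5000 -0.2000]
  T[4,:] = [+0.1111 +0.4444 +0.1111 +0.6667 +0.0000 +0.2222]
  T[5,:] = [-0.4167 -0.1667 +0.3333 -0.4167 +0.1667 +0.0000]
|λ(T)| sorted: 1.1492, 0.6772, 0.5417, 0.4596, 0.4596, 0.1728.
ρ(T) = max|λ| = 1.1492; 1.1492 > 1: divergent.

no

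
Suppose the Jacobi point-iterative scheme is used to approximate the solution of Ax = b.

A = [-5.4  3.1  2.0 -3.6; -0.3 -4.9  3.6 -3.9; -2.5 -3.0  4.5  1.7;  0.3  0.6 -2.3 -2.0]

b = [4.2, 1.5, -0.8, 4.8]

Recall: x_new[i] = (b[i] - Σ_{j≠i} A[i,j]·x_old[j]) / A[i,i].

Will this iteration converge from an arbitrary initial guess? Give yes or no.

no

Let D = diag(-5.4, -4.9, 4.5, -2); L, U the strict triangles.
T_J = -D⁻¹(L+U): T[1,3] = -(-3.9)/(-4.9) = -0.7959; T[1,1] = 0.
  T[0,:] = [+0.0000  +0.5741  +0.3704  -0.6667]
  T[1,:] = [-0.0612  +0.0000  +0.7347  -0.7959]
  T[2,:] = [+0.5556  +0.6667  +0.0000  -0.3778]
  T[3,:] = [+0.1500  +0.3000  -1.1500  +0.0000]
moduli |λ_i(T)| = 1.3147, 0.8335, 0.8335, 0.2645.
ρ(T) = max|λ| = 1.3147; 1.3147 > 1 ⇒ diverges.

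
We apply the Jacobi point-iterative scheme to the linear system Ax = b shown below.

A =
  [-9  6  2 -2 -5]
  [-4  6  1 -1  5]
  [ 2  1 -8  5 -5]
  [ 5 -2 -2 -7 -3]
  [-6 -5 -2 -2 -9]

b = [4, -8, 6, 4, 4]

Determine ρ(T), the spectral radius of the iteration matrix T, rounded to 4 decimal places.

1.4214

A = D + L + U where D = diag(-9, 6, -8, -7, -9).
Jacobi T = -D⁻¹(L+U): T[0,3] = -(-2)/(-9) = -0.2222; T[0,0] = 0.
  T[0,:] = [+0.0000 +0.6667 +0.2222 -0.2222 -0.5556]
  T[1,:] = [+0.6667 +0.0000 -0.1667 +0.1667 -0.8333]
  T[2,:] = [+0.2500 +0.1250 +0.0000 +0.6250 -0.6250]
  T[3,:] = [+0.7143 -0.2857 -0.2857 +0.0000 -0.4286]
  T[4,:] = [-0.6667 -0.5556 -0.2222 -0.2222 +0.0000]
|eigenvalues of T|: 1.4214, 0.7485, 0.5839, 0.5839, 0.0216.
ρ = 1.4214; 1.4214 > 1 ⇒ diverges.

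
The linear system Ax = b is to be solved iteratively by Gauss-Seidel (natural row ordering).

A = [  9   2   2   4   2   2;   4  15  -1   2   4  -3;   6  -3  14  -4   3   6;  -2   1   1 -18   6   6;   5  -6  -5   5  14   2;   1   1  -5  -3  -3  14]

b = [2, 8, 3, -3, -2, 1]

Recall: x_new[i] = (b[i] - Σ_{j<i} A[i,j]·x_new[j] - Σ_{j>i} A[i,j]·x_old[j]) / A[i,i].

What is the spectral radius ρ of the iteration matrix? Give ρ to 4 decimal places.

0.5029

Diagonal D = diag(9, 15, 14, -18, 14, 14); L, U strict lower/upper.
Gauss-Seidel: T = -(D+L)⁻¹U, row 0 first, T[0,5] = -(2)/(9) = -0.2222; later rows by forward substitution.
  T[0,:] = [+0.0000 -0.2222 -0.2222 -0.4444 -0.2222 -0.2222]
  T[1,:] = [+0.0000 +0.0593 +0.1259 -0.0148 -0.2074 +0.2593]
  T[2,:] = [+0.0000 +0.1079 +0.1222 +0.4730 -0.1635 -0.2778]
  T[3,:] = [+0.0000 +0.0340 +0.0385 +0.0748 +0.3374 +0.3570]
  T[4,:] = [+0.0000 +0.1312 +0.1632 +0.2946 -0.1884 -0.1791]
  T[5,:] = [+0.0000 +0.0856 +0.0938 +0.2809 +0.0042 -0.0637]
moduli |λ_i(T)| = 0.5029, 0.4175, 0.1145, 0.1145, 0.0052, 0.0000.
ρ(T) = max|λ| = 0.5029; 0.5029 < 1 ⇒ converges.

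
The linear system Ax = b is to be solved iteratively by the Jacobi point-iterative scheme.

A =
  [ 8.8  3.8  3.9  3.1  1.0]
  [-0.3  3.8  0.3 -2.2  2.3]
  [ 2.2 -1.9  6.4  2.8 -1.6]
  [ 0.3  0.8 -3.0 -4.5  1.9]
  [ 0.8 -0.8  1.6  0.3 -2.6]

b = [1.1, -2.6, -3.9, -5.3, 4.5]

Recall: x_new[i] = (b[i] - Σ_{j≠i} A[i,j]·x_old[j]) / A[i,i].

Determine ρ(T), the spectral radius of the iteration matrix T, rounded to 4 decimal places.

Write A = D+L+U with D = diag(8.8, 3.8, 6.4, -4.5, -2.6).
T_J = -D⁻¹(L+U): T[2,1] = -(-1.9)/(6.4) = +0.2969; T[2,2] = 0.
  T[0,:] = [+0.0000 -0.4318 -0.4432 -0.3523 -0.1136]
  T[1,:] = [+0.0789 +0.0000 -0.0789 +0.5789 -0.6053]
  T[2,:] = [-0.3438 +0.2969 +0.0000 -0.4375 +0.2500]
  T[3,:] = [+0.0667 +0.1778 -0.6667 +0.0000 +0.4222]
  T[4,:] = [+0.3077 -0.3077 +0.6154 +0.1154 +0.0000]
moduli |λ_i(T)| = 1.1332, 0.6784, 0.6784, 0.0901, 0.0901.
spectral radius ρ = 1.1332; 1.1332 > 1: divergent.

1.1332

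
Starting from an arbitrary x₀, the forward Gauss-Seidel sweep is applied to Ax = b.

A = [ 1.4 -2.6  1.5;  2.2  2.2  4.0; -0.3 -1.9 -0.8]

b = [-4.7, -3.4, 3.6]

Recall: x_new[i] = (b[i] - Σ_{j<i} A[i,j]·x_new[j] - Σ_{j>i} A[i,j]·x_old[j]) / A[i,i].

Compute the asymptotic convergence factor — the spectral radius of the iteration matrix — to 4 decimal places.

1.2956

Diagonal D = diag(1.4, 2.2, -0.8); L, U strict lower/upper.
GS T = -(D+L)⁻¹U: row 0 first, T[0,1] = -(-2.6)/(1.4) = +1.8571; later rows by forward substitution.
  T[0,:] = [+0.0000  +1.8571  -1.0714]
  T[1,:] = [+0.0000  -1.8571  -0.7468]
  T[2,:] = [+0.0000  +3.7143  +2.1753]
eigenvalue magnitudes: 1.2956, 0.9774, 0.0000.
spectral radius ρ = 1.2956; 1.2956 > 1 ⇒ diverges.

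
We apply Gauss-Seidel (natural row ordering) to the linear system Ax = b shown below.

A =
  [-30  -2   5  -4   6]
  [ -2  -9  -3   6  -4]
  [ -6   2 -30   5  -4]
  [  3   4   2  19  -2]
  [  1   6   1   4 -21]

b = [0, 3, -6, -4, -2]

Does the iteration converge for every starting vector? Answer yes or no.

yes

A = D + L + U where D = diag(-30, -9, -30, 19, -21).
T_GS = -(D+L)⁻¹U: row 0 first, T[0,4] = -(6)/(-30) = +0.2000; later rows by forward substitution.
  T[0,:] = [+0.0000 -0.0667 +0.1667 -0.1333 +0.2000]
  T[1,:] = [+0.0000 +0.0148 -0.3704 +0.6963 -0.4889]
  T[2,:] = [+0.0000 +0.0143 -0.0580 +0.2398 -0.2059]
  T[3,:] = [+0.0000 +0.0059 +0.0578 -0.1508 +0.1983]
  T[4,:] = [+0.0000 +0.0029 -0.0896 +0.1753 -0.1022]
|roots of det(T-λI)|: 0.4038, 0.0557, 0.0557, 0.0148, 0.0000.
ρ = 0.4038; 0.4038 < 1, so it converges for any x₀.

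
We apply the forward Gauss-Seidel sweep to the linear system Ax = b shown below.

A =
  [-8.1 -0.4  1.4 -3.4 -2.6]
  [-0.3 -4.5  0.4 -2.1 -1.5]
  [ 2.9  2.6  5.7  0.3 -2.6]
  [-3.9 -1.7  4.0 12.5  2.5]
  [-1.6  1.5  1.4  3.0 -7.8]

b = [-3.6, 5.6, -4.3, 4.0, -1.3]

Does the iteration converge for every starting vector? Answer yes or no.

Diagonal D = diag(-8.1, -4.5, 5.7, 12.5, -7.8); L, U strict lower/upper.
Gauss-Seidel: T = -(D+L)⁻¹U, row 0 first, T[0,1] = -(-0.4)/(-8.1) = -0.0494; later rows by forward substitution.
  T[0,:] = [+0.0000 -0.0494 +0.1728 -0.4198 -0.3210]
  T[1,:] = [+0.0000 +0.0033 +0.0774 -0.4387 -0.3119]
  T[2,:] = [+0.0000 +0.0236 -0.1232 +0.3610 +0.7617]
  T[3,:] = [+0.0000 -0.0225 +0.1039 -0.3062 -0.5863]
  T[4,:] = [+0.0000 +0.0063 -0.0027 -0.0512 -0.0829]
moduli |λ_i(T)| = 0.5104, 0.0567, 0.0486, 0.0067, 0.0000.
ρ(T) = max|λ| = 0.5104; 0.5104 < 1 ⇒ converges.

yes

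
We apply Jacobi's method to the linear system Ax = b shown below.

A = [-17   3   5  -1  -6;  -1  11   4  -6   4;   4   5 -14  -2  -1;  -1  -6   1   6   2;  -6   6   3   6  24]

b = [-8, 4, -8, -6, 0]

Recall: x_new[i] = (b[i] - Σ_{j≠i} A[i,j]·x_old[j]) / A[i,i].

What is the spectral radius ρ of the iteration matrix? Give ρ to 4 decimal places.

Write A = D+L+U with D = diag(-17, 11, -14, 6, 24).
Jacobi T = -D⁻¹(L+U): T[4,2] = -(3)/(24) = -0.1250; T[4,4] = 0.
  T[0,:] = [+0.0000 +0.1765 +0.2941 -0.0588 -0.3529]
  T[1,:] = [+0.0909 +0.0000 -0.3636 +0.5455 -0.3636]
  T[2,:] = [+0.2857 +0.3571 +0.0000 -0.1429 -0.0714]
  T[3,:] = [+0.1667 +1.0000 -0.1667 +0.0000 -0.3333]
  T[4,:] = [+0.2500 -0.2500 -0.1250 -0.2500 +0.0000]
eigenvalue magnitudes: 0.8767, 0.6189, 0.3662, 0.3662, 0.2788.
ρ = 0.8767; 0.8767 < 1: convergent.

0.8767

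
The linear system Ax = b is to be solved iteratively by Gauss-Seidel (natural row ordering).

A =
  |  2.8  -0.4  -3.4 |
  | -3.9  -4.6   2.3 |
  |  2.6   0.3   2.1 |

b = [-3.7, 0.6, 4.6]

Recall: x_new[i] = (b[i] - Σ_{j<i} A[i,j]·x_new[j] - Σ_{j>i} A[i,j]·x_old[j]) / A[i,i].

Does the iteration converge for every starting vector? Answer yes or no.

Diagonal D = diag(2.8, -4.6, 2.1); L, U strict lower/upper.
T_GS = -(D+L)⁻¹U: row 0 first, T[0,1] = -(-0.4)/(2.8) = +0.1429; later rows by forward substitution.
  T[0,:] = [+0.0000  +0.1429  +1.2143]
  T[1,:] = [+0.0000  -0.1211  -0.5295]
  T[2,:] = [+0.0000  -0.1596  -1.4278]
|roots of det(T-λI)|: 1.4895, 0.0594, 0.0000.
ρ = 1.4895; 1.4895 > 1 ⇒ diverges.

no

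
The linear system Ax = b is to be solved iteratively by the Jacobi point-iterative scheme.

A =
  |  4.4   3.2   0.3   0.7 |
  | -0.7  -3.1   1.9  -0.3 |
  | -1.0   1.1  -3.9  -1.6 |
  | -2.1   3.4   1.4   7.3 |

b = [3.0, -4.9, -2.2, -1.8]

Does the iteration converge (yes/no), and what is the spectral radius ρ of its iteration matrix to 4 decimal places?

yes, ρ = 0.8746

Write A = D+L+U with D = diag(4.4, -3.1, -3.9, 7.3).
Jacobi: T = -D⁻¹(L+U), T[1,2] = -(1.9)/(-3.1) = +0.6129; T[1,1] = 0.
  T[0,:] = [+0.0000  -0.7273  -0.0682  -0.1591]
  T[1,:] = [-0.2258  +0.0000  +0.6129  -0.0968]
  T[2,:] = [-0.2564  +0.2821  +0.0000  -0.4103]
  T[3,:] = [+0.2877  -0.4658  -0.1918  +0.0000]
|roots of det(T-λI)|: 0.8746, 0.4098, 0.4098, 0.2734.
spectral radius ρ = 0.8746; 0.8746 < 1: convergent.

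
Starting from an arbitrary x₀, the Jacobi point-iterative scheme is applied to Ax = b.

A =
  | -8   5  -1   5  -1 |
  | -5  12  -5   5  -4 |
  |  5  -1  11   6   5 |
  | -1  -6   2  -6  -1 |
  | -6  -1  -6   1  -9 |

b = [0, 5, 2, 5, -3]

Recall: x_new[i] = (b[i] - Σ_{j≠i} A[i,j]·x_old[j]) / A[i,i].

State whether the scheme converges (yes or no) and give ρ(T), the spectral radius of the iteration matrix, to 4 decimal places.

Let D = diag(-8, 12, 11, -6, -9); L, U the strict triangles.
T_J = -D⁻¹(L+U): T[3,2] = -(2)/(-6) = +0.3333; T[3,3] = 0.
  T[0,:] = [+0.0000  +0.6250  -0.1250  +0.6250  -0.1250]
  T[1,:] = [+0.4167  +0.0000  +0.4167  -0.4167  +0.3333]
  T[2,:] = [-0.4545  +0.0909  +0.0000  -0.5455  -0.4545]
  T[3,:] = [-0.1667  -1.0000  +0.3333  +0.0000  -0.1667]
  T[4,:] = [-0.6667  -0.1111  -0.6667  +0.1111  +0.0000]
eigenvalue magnitudes: 1.1872, 0.6314, 0.6314, 0.4211, 0.4211.
spectral radius ρ = 1.1872; 1.1872 > 1, so it fails to converge.

no, ρ = 1.1872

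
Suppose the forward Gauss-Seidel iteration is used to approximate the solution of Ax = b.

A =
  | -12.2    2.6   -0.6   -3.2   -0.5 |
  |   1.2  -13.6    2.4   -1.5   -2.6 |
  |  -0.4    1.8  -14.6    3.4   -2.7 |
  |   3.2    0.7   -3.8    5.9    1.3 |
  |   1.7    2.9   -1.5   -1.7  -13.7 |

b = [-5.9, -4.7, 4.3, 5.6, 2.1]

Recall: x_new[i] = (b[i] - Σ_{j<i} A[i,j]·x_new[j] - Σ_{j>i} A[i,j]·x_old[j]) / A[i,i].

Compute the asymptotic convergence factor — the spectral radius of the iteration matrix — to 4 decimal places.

Diagonal D = diag(-12.2, -13.6, -14.6, 5.9, -13.7); L, U strict lower/upper.
T_GS = -(D+L)⁻¹U: row 0 first, T[0,1] = -(2.6)/(-12.2) = +0.2131; later rows by forward substitution.
  T[0,:] = [+0.0000, +0.2131, -0.0492, -0.2623, -0.0410]
  T[1,:] = [+0.0000, +0.0188, +0.1721, -0.1334, -0.1948]
  T[2,:] = [+0.0000, -0.0035, +0.0226, +0.2236, -0.2078]
  T[3,:] = [+0.0000, -0.1201, +0.0208, +0.3021, -0.3089]
  T[4,:] = [+0.0000, +0.0457, +0.0253, -0.1228, +0.0148]
moduli |λ_i(T)| = 0.3828, 0.1336, 0.1187, 0.0395, 0.0000.
ρ(T) = max|λ| = 0.3828; 0.3828 < 1 ⇒ converges.

0.3828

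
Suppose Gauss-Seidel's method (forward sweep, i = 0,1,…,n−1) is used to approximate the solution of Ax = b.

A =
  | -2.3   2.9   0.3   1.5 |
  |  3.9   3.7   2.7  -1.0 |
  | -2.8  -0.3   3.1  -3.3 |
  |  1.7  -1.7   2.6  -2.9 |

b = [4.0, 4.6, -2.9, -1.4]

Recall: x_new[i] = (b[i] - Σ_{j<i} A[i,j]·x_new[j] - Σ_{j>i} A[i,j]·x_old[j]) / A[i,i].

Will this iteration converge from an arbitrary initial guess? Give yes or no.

Split A = D + L + U, D = diag(-2.3, 3.7, 3.1, -2.9).
Gauss-Seidel: T = -(D+L)⁻¹U, row 0 first, T[0,3] = -(1.5)/(-2.3) = +0.6522; later rows by forward substitution.
  T[0,:] = [+0.0000  +1.2609  +0.1304  +0.6522]
  T[1,:] = [+0.0000  -1.3290  -0.8672  -0.4172]
  T[2,:] = [+0.0000  +1.0102  +0.0339  +1.6132]
  T[3,:] = [+0.0000  +2.4239  +0.6152  +2.0732]
|roots of det(T-λI)|: 1.6708, 1.1832, 0.2904, 0.0000.
ρ(T) = max|λ| = 1.6708; 1.6708 > 1 ⇒ diverges.

no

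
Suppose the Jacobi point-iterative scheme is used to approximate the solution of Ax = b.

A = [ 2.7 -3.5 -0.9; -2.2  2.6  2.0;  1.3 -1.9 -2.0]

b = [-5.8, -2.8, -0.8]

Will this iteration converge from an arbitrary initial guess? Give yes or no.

no

Write A = D+L+U with D = diag(2.7, 2.6, -2).
Jacobi: T = -D⁻¹(L+U), T[2,0] = -(1.3)/(-2) = +0.6500; T[2,2] = 0.
  T[0,:] = [+0.0000 +1.2963 +0.3333]
  T[1,:] = [+0.8462 +0.0000 -0.7692]
  T[2,:] = [+0.6500 -0.9500 +0.0000]
moduli |λ_i(T)| = 1.6159, 1.1010, 0.5149.
spectral radius ρ = 1.6159; 1.6159 > 1 ⇒ diverges.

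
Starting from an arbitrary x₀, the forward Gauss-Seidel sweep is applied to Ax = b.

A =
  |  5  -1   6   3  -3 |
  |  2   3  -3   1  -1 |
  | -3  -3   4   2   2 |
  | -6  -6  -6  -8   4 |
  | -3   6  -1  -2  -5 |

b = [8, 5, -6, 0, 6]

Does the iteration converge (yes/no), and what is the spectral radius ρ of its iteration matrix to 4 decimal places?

no, ρ = 1.5645

Let D = diag(5, 3, 4, -8, -5); L, U the strict triangles.
T_GS = -(D+L)⁻¹U: row 0 first, T[0,2] = -(6)/(5) = -1.2000; later rows by forward substitution.
  T[0,:] = [+0.0000 +0.2000 -1.2000 -0.6000 +0.6000]
  T[1,:] = [+0.0000 -0.1333 +1.8000 +0.0667 -0.0667]
  T[2,:] = [+0.0000 +0.0500 +0.4500 -0.9000 -0.1000]
  T[3,:] = [+0.0000 -0.0875 -0.7875 +1.0750 +0.1750]
  T[4,:] = [+0.0000 -0.2550 +3.1050 +0.1900 -0.4900]
|roots of det(T-λI)|: 1.5645, 0.5380, 0.1888, 0.1888, 0.0000.
spectral radius ρ = 1.5645; 1.5645 > 1: divergent.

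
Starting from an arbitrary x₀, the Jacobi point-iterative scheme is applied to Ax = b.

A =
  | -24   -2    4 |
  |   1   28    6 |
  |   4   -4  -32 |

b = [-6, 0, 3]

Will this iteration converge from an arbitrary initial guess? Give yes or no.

yes

Write A = D+L+U with D = diag(-24, 28, -32).
Jacobi: T = -D⁻¹(L+U), T[0,2] = -(4)/(-24) = +0.1667; T[0,0] = 0.
  T[0,:] = [+0.0000, -0.0833, +0.1667]
  T[1,:] = [-0.0357, +0.0000, -0.2143]
  T[2,:] = [+0.1250, -0.1250, +0.0000]
|roots of det(T-λI)|: 0.2500, 0.1860, 0.0640.
ρ(T) = max|λ| = 0.2500; 0.2500 < 1, so it converges for any x₀.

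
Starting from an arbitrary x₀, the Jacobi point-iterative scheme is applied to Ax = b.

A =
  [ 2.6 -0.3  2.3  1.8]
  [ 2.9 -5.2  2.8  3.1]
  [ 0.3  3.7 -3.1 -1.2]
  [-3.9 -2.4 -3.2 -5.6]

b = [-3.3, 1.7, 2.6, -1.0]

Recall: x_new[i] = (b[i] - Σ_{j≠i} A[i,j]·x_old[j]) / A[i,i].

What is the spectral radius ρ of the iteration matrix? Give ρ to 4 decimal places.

1.3902

Split A = D + L + U, D = diag(2.6, -5.2, -3.1, -5.6).
T_J = -D⁻¹(L+U): T[3,2] = -(-3.2)/(-5.6) = -0.5714; T[3,3] = 0.
  T[0,:] = [+0.0000, +0.1154, -0.8846, -0.6923]
  T[1,:] = [+0.5577, +0.0000, +0.5385, +0.5962]
  T[2,:] = [+0.0968, +1.1935, +0.0000, -0.3871]
  T[3,:] = [-0.6964, -0.4286, -0.5714, +0.0000]
moduli |λ_i(T)| = 1.3902, 0.6367, 0.6367, 0.5364.
ρ = 1.3902; 1.3902 > 1: divergent.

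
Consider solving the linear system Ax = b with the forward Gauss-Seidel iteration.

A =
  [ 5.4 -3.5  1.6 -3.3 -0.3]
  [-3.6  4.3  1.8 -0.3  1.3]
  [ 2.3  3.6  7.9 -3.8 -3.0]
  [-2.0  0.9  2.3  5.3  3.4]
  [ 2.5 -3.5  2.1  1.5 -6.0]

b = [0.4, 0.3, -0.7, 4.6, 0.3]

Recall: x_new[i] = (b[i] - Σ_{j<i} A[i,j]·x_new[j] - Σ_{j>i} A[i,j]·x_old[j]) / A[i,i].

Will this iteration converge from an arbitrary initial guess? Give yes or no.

A = D + L + U where D = diag(5.4, 4.3, 7.9, 5.3, -6).
Gauss-Seidel: T = -(D+L)⁻¹U, row 0 first, T[0,2] = -(1.6)/(5.4) = -0.2963; later rows by forward substitution.
  T[0,:] = [+0.0000, +0.6481, -0.2963, +0.6111, +0.0556]
  T[1,:] = [+0.0000, +0.5426, -0.6667, +0.5814, -0.2558]
  T[2,:] = [+0.0000, -0.4360, +0.3901, +0.0382, +0.4801]
  T[3,:] = [+0.0000, +0.3416, -0.1679, +0.1153, -0.7855]
  T[4,:] = [+0.0000, -0.1137, +0.3600, -0.0423, +0.1441]
|λ(T)| sorted: 1.3323, 0.4269, 0.2477, 0.2477, 0.0000.
ρ(T) = max|λ| = 1.3323; 1.3323 > 1, so it fails to converge.

no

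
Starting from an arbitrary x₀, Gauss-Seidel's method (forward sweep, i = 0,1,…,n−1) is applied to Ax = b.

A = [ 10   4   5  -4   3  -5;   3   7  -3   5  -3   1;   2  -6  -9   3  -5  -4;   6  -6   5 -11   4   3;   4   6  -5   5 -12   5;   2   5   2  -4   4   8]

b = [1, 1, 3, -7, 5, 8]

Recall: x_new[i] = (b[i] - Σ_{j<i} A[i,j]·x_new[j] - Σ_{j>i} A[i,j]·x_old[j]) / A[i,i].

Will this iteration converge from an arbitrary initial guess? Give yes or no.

no

A = D + L + U where D = diag(10, 7, -9, -11, -12, 8).
GS T = -(D+L)⁻¹U: row 0 first, T[0,5] = -(-5)/(10) = +0.5000; later rows by forward substitution.
  T[0,:] = [+0.0000, -0.4000, -0.5000, +0.4000, -0.3000, +0.5000]
  T[1,:] = [+0.0000, +0.1714, +0.6429, -0.8857, +0.5571, -0.3571]
  T[2,:] = [+0.0000, -0.2032, -0.5397, +1.0127, -0.9937, -0.0952]
  T[3,:] = [+0.0000, -0.4040, -0.8687, +1.1616, -0.5556, +0.6970]
  T[4,:] = [+0.0000, -0.1313, +0.0177, -0.2475, +0.3611, +0.7348]
  T[5,:] = [+0.0000, -0.0927, -0.5850, +0.9049, -0.4831, +0.1031]
moduli |λ_i(T)| = 1.2008, 0.2411, 0.2411, 0.1761, 0.1761, 0.0000.
ρ(T) = max|λ| = 1.2008; 1.2008 > 1, so it fails to converge.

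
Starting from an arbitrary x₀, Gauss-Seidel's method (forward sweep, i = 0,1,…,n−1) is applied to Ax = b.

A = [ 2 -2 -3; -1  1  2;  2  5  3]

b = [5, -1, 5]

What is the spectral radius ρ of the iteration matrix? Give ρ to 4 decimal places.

Split A = D + L + U, D = diag(2, 1, 3).
Gauss-Seidel: T = -(D+L)⁻¹U, row 0 first, T[0,1] = -(-2)/(2) = +1.0000; later rows by forward substitution.
  T[0,:] = [+0.0000, +1.0000, +1.5000]
  T[1,:] = [+0.0000, +1.0000, -0.5000]
  T[2,:] = [+0.0000, -2.3333, -0.1667]
eigenvalue magnitudes: 1.6442, 0.8109, 0.0000.
ρ(T) = max|λ| = 1.6442; 1.6442 > 1 ⇒ diverges.

1.6442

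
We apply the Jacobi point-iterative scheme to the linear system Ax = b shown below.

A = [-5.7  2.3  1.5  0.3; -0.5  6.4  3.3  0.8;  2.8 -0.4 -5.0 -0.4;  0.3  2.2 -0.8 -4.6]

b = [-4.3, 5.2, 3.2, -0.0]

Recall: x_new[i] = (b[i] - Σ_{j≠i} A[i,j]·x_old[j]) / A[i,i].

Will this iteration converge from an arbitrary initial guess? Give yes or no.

yes

Diagonal D = diag(-5.7, 6.4, -5, -4.6); L, U strict lower/upper.
T_J = -D⁻¹(L+U): T[0,1] = -(2.3)/(-5.7) = +0.4035; T[0,0] = 0.
  T[0,:] = [+0.0000 +0.4035 +0.2632 +0.0526]
  T[1,:] = [+0.0781 +0.0000 -0.5156 -0.1250]
  T[2,:] = [+0.5600 -0.0800 +0.0000 -0.0800]
  T[3,:] = [+0.0652 +0.4783 -0.1739 +0.0000]
|roots of det(T-λI)|: 0.6099, 0.3978, 0.3978, 0.0663.
spectral radius ρ = 0.6099; 0.6099 < 1, so it converges for any x₀.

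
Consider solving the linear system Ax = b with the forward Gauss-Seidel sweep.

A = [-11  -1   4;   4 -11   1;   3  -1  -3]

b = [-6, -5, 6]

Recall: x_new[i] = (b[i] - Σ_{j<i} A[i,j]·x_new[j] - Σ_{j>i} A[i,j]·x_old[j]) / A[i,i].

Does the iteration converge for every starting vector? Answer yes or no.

yes

A = D + L + U where D = diag(-11, -11, -3).
Gauss-Seidel: T = -(D+L)⁻¹U, row 0 first, T[0,1] = -(-1)/(-11) = -0.0909; later rows by forward substitution.
  T[0,:] = [+0.0000  -0.0909  +0.3636]
  T[1,:] = [+0.0000  -0.0331  +0.2231]
  T[2,:] = [+0.0000  -0.0799  +0.2893]
eigenvalue magnitudes: 0.2183, 0.0378, 0.0000.
ρ = 0.2183; 0.2183 < 1 ⇒ converges.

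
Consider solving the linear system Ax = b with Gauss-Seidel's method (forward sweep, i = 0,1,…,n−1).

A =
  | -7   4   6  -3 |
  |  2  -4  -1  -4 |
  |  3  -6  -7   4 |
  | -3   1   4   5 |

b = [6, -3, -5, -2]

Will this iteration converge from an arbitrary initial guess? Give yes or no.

no

Diagonal D = diag(-7, -4, -7, 5); L, U strict lower/upper.
Gauss-Seidel: T = -(D+L)⁻¹U, row 0 first, T[0,1] = -(4)/(-7) = +0.5714; later rows by forward substitution.
  T[0,:] = [+0.0000 +0.5714 +0.8571 -0.4286]
  T[1,:] = [+0.0000 +0.2857 +0.1786 -1.2143]
  T[2,:] = [+0.0000 -0.0000 +0.2143 +1.4286]
  T[3,:] = [+0.0000 +0.2857 +0.3071 -1.1571]
|λ(T)| sorted: 1.1992, 0.4516, 0.0904, 0.0000.
ρ(T) = max|λ| = 1.1992; 1.1992 > 1, so it fails to converge.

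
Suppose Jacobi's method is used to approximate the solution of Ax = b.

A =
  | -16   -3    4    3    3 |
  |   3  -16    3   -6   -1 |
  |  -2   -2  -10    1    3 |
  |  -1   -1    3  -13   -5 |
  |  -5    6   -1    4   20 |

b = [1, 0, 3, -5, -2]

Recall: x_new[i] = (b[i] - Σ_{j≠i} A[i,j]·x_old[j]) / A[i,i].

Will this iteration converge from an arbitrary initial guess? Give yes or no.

yes

Let D = diag(-16, -16, -10, -13, 20); L, U the strict triangles.
Jacobi: T = -D⁻¹(L+U), T[1,3] = -(-6)/(-16) = -0.3750; T[1,1] = 0.
  T[0,:] = [+0.0000 -0.1875 +0.2500 +0.1875 +0.1875]
  T[1,:] = [+0.1875 +0.0000 +0.1875 -0.3750 -0.0625]
  T[2,:] = [-0.2000 -0.2000 +0.0000 +0.1000 +0.3000]
  T[3,:] = [-0.0769 -0.0769 +0.2308 +0.0000 -0.3846]
  T[4,:] = [+0.2500 -0.3000 +0.0500 -0.2000 +0.0000]
|eigenvalues of T|: 0.5515, 0.3943, 0.3943, 0.2689, 0.2689.
ρ = 0.5515; 0.5515 < 1 ⇒ converges.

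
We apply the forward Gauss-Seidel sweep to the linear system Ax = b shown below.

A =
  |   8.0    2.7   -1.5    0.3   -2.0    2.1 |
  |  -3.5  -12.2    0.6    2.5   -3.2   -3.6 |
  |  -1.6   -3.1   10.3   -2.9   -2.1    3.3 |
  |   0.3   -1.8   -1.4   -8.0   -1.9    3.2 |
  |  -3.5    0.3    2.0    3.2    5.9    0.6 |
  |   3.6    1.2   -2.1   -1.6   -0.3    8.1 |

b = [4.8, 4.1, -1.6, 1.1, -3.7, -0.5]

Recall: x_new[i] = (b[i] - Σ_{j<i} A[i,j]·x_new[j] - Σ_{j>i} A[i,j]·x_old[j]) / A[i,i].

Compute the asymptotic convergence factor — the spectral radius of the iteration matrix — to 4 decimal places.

Write A = D+L+U with D = diag(8, -12.2, 10.3, -8, 5.9, 8.1).
Gauss-Seidel: T = -(D+L)⁻¹U, row 0 first, T[0,4] = -(-2)/(8) = +0.2500; later rows by forward substitution.
  T[0,:] = [+0.0000 -0.3375 +0.1875 -0.0375 +0.2500 -0.2625]
  T[1,:] = [+0.0000 +0.0968 -0.0046 +0.2157 -0.3340 -0.2198]
  T[2,:] = [+0.0000 -0.0233 +0.0277 +0.3406 +0.1422 -0.4273]
  T[3,:] = [+0.0000 -0.0304 +0.0032 -0.1095 -0.1779 +0.5144]
  T[4,:] = [+0.0000 -0.1808 +0.1003 -0.0893 +0.2136 -0.3804]
  T[5,:] = [+0.0000 +0.1169 -0.0711 +0.0481 -0.0520 +0.1260]
|eigenvalues of T|: 0.5787, 0.2355, 0.1401, 0.1401, 0.0187, 0.0000.
ρ(T) = max|λ| = 0.5787; 0.5787 < 1: convergent.

0.5787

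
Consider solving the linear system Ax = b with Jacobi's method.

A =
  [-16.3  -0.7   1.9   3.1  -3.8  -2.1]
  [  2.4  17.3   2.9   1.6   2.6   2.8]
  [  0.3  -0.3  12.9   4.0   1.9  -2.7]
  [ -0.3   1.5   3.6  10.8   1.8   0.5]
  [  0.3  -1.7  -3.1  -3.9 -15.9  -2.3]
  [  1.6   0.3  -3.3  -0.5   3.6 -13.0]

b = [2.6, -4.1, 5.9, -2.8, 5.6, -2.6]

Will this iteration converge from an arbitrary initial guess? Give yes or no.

yes

Let D = diag(-16.3, 17.3, 12.9, 10.8, -15.9, -13); L, U the strict triangles.
Jacobi: T = -D⁻¹(L+U), T[5,4] = -(3.6)/(-13) = +0.2769; T[5,5] = 0.
  T[0,:] = [+0.0000  -0.0429  +0.1166  +0.1902  -0.2331  -0.1288]
  T[1,:] = [-0.1387  +0.0000  -0.1676  -0.0925  -0.1503  -0.1618]
  T[2,:] = [-0.0233  +0.0233  +0.0000  -0.3101  -0.1473  +0.2093]
  T[3,:] = [+0.0278  -0.1389  -0.3333  +0.0000  -0.1667  -0.0463]
  T[4,:] = [+0.0189  -0.1069  -0.1950  -0.2453  +0.0000  -0.1447]
  T[5,:] = [+0.1231  +0.0231  -0.2538  -0.0385  +0.2769  +0.0000]
|eigenvalues of T|: 0.5224, 0.3133, 0.3079, 0.3079, 0.1203, 0.1203.
ρ = 0.5224; 0.5224 < 1 ⇒ converges.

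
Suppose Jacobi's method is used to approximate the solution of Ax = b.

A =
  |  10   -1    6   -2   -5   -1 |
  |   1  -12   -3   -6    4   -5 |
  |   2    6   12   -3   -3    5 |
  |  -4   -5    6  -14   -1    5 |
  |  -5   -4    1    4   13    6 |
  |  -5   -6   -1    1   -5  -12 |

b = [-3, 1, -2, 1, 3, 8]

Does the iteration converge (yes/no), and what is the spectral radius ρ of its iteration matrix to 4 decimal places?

no, ρ = 1.1601

Split A = D + L + U, D = diag(10, -12, 12, -14, 13, -12).
Jacobi: T = -D⁻¹(L+U), T[4,0] = -(-5)/(13) = +0.3846; T[4,4] = 0.
  T[0,:] = [+0.0000  +0.1000  -0.6000  +0.2000  +0.5000  +0.1000]
  T[1,:] = [+0.0833  +0.0000  -0.2500  -0.5000  +0.3333  -0.4167]
  T[2,:] = [-0.1667  -0.5000  +0.0000  +0.2500  +0.2500  -0.4167]
  T[3,:] = [-0.2857  -0.3571  +0.4286  +0.0000  -0.0714  +0.3571]
  T[4,:] = [+0.3846  +0.3077  -0.0769  -0.3077  +0.0000  -0.4615]
  T[5,:] = [-0.4167  -0.5000  -0.0833  +0.0833  -0.4167  +0.0000]
eigenvalue magnitudes: 1.1601, 0.8074, 0.4691, 0.4691, 0.3701, 0.0914.
ρ(T) = max|λ| = 1.1601; 1.1601 > 1, so it fails to converge.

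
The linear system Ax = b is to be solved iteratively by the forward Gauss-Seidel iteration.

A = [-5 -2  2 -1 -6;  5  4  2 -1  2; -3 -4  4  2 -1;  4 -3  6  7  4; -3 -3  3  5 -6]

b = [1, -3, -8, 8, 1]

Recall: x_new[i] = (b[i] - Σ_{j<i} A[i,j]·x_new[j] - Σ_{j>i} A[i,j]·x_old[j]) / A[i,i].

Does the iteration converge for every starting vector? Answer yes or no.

no

Let D = diag(-5, 4, 4, 7, -6); L, U the strict triangles.
T_GS = -(D+L)⁻¹U: row 0 first, T[0,3] = -(-1)/(-5) = -0.2000; later rows by forward substitution.
  T[0,:] = [+0.0000, -0.4000, +0.4000, -0.2000, -1.2000]
  T[1,:] = [+0.0000, +0.5000, -1.0000, +0.5000, +1.0000]
  T[2,:] = [+0.0000, +0.2000, -0.7000, -0.1500, +0.3500]
  T[3,:] = [+0.0000, +0.2714, -0.0571, +0.4571, +0.2429]
  T[4,:] = [+0.0000, +0.2762, -0.0976, +0.1560, +0.4774]
|eigenvalues of T|: 1.1444, 0.4508, 0.2567, 0.2158, 0.0000.
ρ = 1.1444; 1.1444 > 1 ⇒ diverges.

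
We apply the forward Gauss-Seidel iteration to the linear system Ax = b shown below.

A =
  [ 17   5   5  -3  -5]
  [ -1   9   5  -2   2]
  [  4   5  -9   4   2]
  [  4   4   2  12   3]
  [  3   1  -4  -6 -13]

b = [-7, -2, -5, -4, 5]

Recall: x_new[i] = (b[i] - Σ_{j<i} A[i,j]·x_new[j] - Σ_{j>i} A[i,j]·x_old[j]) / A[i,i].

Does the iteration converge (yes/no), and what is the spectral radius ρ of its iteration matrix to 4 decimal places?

yes, ρ = 0.9402

Diagonal D = diag(17, 9, -9, 12, -13); L, U strict lower/upper.
Gauss-Seidel: T = -(D+L)⁻¹U, row 0 first, T[0,3] = -(-3)/(17) = +0.1765; later rows by forward substitution.
  T[0,:] = [+0.0000 -0.2941 -0.2941 +0.1765 +0.2941]
  T[1,:] = [+0.0000 -0.0327 -0.5882 +0.2418 -0.1895]
  T[2,:] = [+0.0000 -0.1489 -0.4575 +0.6572 +0.2476]
  T[3,:] = [+0.0000 +0.1337 +0.3704 -0.2490 -0.3261]
  T[4,:] = [+0.0000 -0.0863 -0.1433 -0.0280 +0.1276]
|eigenvalues of T|: 0.9402, 0.2765, 0.1557, 0.1035, 0.0000.
ρ(T) = max|λ| = 0.9402; 0.9402 < 1 ⇒ converges.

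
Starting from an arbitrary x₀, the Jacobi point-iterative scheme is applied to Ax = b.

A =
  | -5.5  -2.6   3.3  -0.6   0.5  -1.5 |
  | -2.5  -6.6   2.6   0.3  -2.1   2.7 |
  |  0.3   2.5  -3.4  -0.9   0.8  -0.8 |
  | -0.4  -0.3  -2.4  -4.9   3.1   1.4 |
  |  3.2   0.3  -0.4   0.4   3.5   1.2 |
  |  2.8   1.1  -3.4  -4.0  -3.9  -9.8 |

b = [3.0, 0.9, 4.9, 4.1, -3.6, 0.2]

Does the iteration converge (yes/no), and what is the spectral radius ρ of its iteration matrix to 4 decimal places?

no, ρ = 1.1369

A = D + L + U where D = diag(-5.5, -6.6, -3.4, -4.9, 3.5, -9.8).
Jacobi: T = -D⁻¹(L+U), T[5,4] = -(-3.9)/(-9.8) = -0.3980; T[5,5] = 0.
  T[0,:] = [+0.0000, -0.4727, +0.6000, -0.1091, +0.0909, -0.2727]
  T[1,:] = [-0.3788, +0.0000, +0.3939, +0.0455, -0.3182, +0.4091]
  T[2,:] = [+0.0882, +0.7353, +0.0000, -0.2647, +0.2353, -0.2353]
  T[3,:] = [-0.0816, -0.0612, -0.4898, +0.0000, +0.6327, +0.2857]
  T[4,:] = [-0.9143, -0.0857, +0.1143, -0.1143, +0.0000, -0.3429]
  T[5,:] = [+0.2857, +0.1122, -0.3469, -0.4082, -0.3980, +0.0000]
|eigenvalues of T|: 1.1369, 0.8120, 0.8120, 0.6816, 0.5561, 0.5561.
spectral radius ρ = 1.1369; 1.1369 > 1: divergent.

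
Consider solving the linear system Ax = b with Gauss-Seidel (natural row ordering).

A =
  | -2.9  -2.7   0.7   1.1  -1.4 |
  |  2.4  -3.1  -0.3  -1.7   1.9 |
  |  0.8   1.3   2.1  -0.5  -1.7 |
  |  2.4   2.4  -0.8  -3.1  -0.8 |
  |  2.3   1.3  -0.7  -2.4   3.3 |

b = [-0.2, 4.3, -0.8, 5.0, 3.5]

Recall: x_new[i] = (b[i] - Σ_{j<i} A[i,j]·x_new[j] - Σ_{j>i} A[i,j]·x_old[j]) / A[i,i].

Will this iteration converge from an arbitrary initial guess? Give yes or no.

Let D = diag(-2.9, -3.1, 2.1, -3.1, 3.3); L, U the strict triangles.
T_GS = -(D+L)⁻¹U: row 0 first, T[0,2] = -(0.7)/(-2.9) = +0.2414; later rows by forward substitution.
  T[0,:] = [+0.0000, -0.9310, +0.2414, +0.3793, -0.4828]
  T[1,:] = [+0.0000, -0.7208, +0.0901, -0.2547, +0.2392]
  T[2,:] = [+0.0000, +0.8009, -0.1477, +0.2513, +0.8454]
  T[3,:] = [+0.0000, -1.4855, +0.2948, +0.0316, -0.6648]
  T[4,:] = [+0.0000, +0.0224, -0.0207, -0.0877, -0.0619]
|eigenvalues of T|: 1.1999, 0.4793, 0.1244, 0.0539, 0.0000.
ρ(T) = max|λ| = 1.1999; 1.1999 > 1: divergent.

no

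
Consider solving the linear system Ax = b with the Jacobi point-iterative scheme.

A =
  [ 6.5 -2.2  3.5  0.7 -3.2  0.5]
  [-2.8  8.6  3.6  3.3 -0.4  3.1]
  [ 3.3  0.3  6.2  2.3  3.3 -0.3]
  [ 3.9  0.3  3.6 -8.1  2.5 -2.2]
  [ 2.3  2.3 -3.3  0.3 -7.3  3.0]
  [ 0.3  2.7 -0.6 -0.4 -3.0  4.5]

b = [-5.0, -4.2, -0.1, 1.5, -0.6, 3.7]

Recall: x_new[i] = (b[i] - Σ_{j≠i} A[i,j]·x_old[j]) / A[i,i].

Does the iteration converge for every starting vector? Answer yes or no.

Diagonal D = diag(6.5, 8.6, 6.2, -8.1, -7.3, 4.5); L, U strict lower/upper.
T_J = -D⁻¹(L+U): T[5,1] = -(2.7)/(4.5) = -0.6000; T[5,5] = 0.
  T[0,:] = [+0.0000 +0.3385 -0.5385 -0.1077 +0.4923 -0.0769]
  T[1,:] = [+0.3256 +0.0000 -0.4186 -0.3837 +0.0465 -0.3605]
  T[2,:] = [-0.5323 -0.0484 +0.0000 -0.3710 -0.5323 +0.0484]
  T[3,:] = [+0.4815 +0.0370 +0.4444 +0.0000 +0.3086 -0.2716]
  T[4,:] = [+0.3151 +0.3151 -0.4521 +0.0411 +0.0000 +0.4110]
  T[5,:] = [-0.0667 -0.6000 +0.1333 +0.0889 +0.6667 +0.0000]
|λ(T)| sorted: 1.1283, 0.8636, 0.5269, 0.5002, 0.4786, 0.4786.
spectral radius ρ = 1.1283; 1.1283 > 1: divergent.

no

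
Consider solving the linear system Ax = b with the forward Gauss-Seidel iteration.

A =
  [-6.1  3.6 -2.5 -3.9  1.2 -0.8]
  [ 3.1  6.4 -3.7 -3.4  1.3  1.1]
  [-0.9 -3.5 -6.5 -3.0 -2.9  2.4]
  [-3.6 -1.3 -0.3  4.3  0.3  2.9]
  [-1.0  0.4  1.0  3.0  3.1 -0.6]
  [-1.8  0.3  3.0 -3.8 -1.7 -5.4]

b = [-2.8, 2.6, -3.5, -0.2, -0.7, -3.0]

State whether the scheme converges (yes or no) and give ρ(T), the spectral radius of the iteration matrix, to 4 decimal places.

Split A = D + L + U, D = diag(-6.1, 6.4, -6.5, 4.3, 3.1, -5.4).
GS T = -(D+L)⁻¹U: row 0 first, T[0,1] = -(3.6)/(-6.1) = +0.5902; later rows by forward substitution.
  T[0,:] = [+0.0000  +0.5902  -0.4098  -0.6393  +0.1967  -0.1311]
  T[1,:] = [+0.0000  -0.2859  +0.7766  +0.8409  -0.2984  -0.1084]
  T[2,:] = [+0.0000  +0.0722  -0.3614  -0.8258  -0.3127  +0.4457]
  T[3,:] = [+0.0000  +0.4127  -0.1335  -0.3386  -0.0171  -0.7859]
  T[4,:] = [+0.0000  -0.1954  +0.0134  +0.2794  +0.2194  +0.7820]
  T[5,:] = [+0.0000  -0.4014  +0.0687  -0.0486  -0.3129  +0.5922]
|eigenvalues of T|: 1.1229, 0.6525, 0.3012, 0.3012, 0.0107, 0.0000.
ρ = 1.1229; 1.1229 > 1: divergent.

no, ρ = 1.1229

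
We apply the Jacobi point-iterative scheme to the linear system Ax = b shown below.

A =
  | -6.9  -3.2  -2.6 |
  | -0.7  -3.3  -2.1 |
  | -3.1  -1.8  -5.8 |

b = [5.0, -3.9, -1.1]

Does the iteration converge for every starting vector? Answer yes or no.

yes

A = D + L + U where D = diag(-6.9, -3.3, -5.8).
T_J = -D⁻¹(L+U): T[2,1] = -(-1.8)/(-5.8) = -0.3103; T[2,2] = 0.
  T[0,:] = [+0.0000  -0.4638  -0.3768]
  T[1,:] = [-0.2121  +0.0000  -0.6364]
  T[2,:] = [-0.5345  -0.3103  +0.0000]
|roots of det(T-λI)|: 0.8446, 0.4649, 0.4649.
ρ = 0.8446; 0.8446 < 1: convergent.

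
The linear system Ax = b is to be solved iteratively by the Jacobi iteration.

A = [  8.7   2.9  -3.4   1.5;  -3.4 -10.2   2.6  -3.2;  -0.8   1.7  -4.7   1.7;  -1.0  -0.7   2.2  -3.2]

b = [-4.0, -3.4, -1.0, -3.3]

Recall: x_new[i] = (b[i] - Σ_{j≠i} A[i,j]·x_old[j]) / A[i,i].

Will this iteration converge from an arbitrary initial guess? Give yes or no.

yes

Diagonal D = diag(8.7, -10.2, -4.7, -3.2); L, U strict lower/upper.
T_J = -D⁻¹(L+U): T[1,0] = -(-3.4)/(-10.2) = -0.3333; T[1,1] = 0.
  T[0,:] = [+0.0000  -0.3333  +0.3908  -0.1724]
  T[1,:] = [-0.3333  +0.0000  +0.2549  -0.3137]
  T[2,:] = [-0.1702  +0.3617  +0.0000  +0.3617]
  T[3,:] = [-0.3125  -0.2188  +0.6875  +0.0000]
|eigenvalues of T|: 0.8646, 0.4601, 0.4601, 0.0336.
ρ = 0.8646; 0.8646 < 1, so it converges for any x₀.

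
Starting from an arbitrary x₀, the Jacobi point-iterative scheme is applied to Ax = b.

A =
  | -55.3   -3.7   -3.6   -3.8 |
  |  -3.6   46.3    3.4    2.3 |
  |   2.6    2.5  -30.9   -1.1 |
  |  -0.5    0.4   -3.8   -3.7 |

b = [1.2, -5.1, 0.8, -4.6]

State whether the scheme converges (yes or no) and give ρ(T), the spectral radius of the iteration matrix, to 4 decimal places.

yes, ρ = 0.2560

Split A = D + L + U, D = diag(-55.3, 46.3, -30.9, -3.7).
Jacobi: T = -D⁻¹(L+U), T[2,0] = -(2.6)/(-30.9) = +0.0841; T[2,2] = 0.
  T[0,:] = [+0.0000  -0.0669  -0.0651  -0.0687]
  T[1,:] = [+0.0778  +0.0000  -0.0734  -0.0497]
  T[2,:] = [+0.0841  +0.0809  +0.0000  -0.0356]
  T[3,:] = [-0.1351  +0.1081  -1.0270  +0.0000]
eigenvalue magnitudes: 0.2560, 0.1754, 0.1754, 0.0541.
ρ = 0.2560; 0.2560 < 1, so it converges for any x₀.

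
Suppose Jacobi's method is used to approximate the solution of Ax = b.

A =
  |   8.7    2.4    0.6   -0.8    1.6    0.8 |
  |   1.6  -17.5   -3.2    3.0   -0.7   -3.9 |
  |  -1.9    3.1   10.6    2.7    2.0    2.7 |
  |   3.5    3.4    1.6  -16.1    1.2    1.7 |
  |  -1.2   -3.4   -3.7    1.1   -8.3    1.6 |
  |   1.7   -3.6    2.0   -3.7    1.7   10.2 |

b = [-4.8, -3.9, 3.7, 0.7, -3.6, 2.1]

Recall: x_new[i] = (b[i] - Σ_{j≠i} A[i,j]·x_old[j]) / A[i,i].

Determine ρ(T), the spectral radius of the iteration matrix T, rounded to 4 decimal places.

0.5558

A = D + L + U where D = diag(8.7, -17.5, 10.6, -16.1, -8.3, 10.2).
T_J = -D⁻¹(L+U): T[2,5] = -(2.7)/(10.6) = -0.2547; T[2,2] = 0.
  T[0,:] = [+0.0000 -0.2759 -0.0690 +0.0920 -0.1839 -0.0920]
  T[1,:] = [+0.0914 +0.0000 -0.1829 +0.1714 -0.0400 -0.2229]
  T[2,:] = [+0.1792 -0.2925 +0.0000 -0.2547 -0.1887 -0.2547]
  T[3,:] = [+0.2174 +0.2112 +0.0994 +0.0000 +0.0745 +0.1056]
  T[4,:] = [-0.1446 -0.4096 -0.4458 +0.1325 +0.0000 +0.1928]
  T[5,:] = [-0.1667 +0.3529 -0.1961 +0.3627 -0.1667 +0.0000]
eigenvalue magnitudes: 0.5558, 0.3434, 0.3434, 0.3278, 0.3278, 0.2081.
ρ(T) = max|λ| = 0.5558; 0.5558 < 1, so it converges for any x₀.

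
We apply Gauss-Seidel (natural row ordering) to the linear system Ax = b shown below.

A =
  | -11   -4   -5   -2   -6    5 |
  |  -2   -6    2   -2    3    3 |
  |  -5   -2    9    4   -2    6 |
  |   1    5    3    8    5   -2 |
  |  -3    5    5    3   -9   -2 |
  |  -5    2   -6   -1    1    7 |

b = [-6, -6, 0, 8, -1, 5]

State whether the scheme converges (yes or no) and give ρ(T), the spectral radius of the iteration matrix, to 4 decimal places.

Write A = D+L+U with D = diag(-11, -6, 9, 8, -9, 7).
Gauss-Seidel: T = -(D+L)⁻¹U, row 0 first, T[0,3] = -(-2)/(-11) = -0.1818; later rows by forward substitution.
  T[0,:] = [+0.0000 -0.3636 -0.4545 -0.1818 -0.5455 +0.4545]
  T[1,:] = [+0.0000 +0.1212 +0.4848 -0.2727 +0.6818 +0.3485]
  T[2,:] = [+0.0000 -0.1751 -0.1448 -0.6061 +0.0707 -0.3367]
  T[3,:] = [+0.0000 +0.0354 -0.1919 +0.4205 -1.0095 +0.1016]
  T[4,:] = [+0.0000 +0.1031 +0.2765 -0.2875 +0.2634 -0.3333]
  T[5,:] = [+0.0000 -0.4541 -0.6542 -0.4703 -0.7056 -0.0014]
eigenvalue magnitudes: 1.2486, 0.5858, 0.4010, 0.4010, 0.0454, 0.0000.
spectral radius ρ = 1.2486; 1.2486 > 1 ⇒ diverges.

no, ρ = 1.2486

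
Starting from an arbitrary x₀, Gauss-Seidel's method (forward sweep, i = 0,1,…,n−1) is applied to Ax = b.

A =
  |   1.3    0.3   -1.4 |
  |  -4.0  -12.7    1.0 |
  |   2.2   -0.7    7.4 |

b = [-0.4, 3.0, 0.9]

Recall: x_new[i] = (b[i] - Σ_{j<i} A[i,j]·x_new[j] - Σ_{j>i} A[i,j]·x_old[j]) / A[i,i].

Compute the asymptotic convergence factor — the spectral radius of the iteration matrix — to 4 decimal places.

0.2907

Write A = D+L+U with D = diag(1.3, -12.7, 7.4).
T_GS = -(D+L)⁻¹U: row 0 first, T[0,1] = -(0.3)/(1.3) = -0.2308; later rows by forward substitution.
  T[0,:] = [+0.0000 -0.2308 +1.0769]
  T[1,:] = [+0.0000 +0.0727 -0.2604]
  T[2,:] = [+0.0000 +0.0755 -0.3448]
|eigenvalues of T|: 0.2907, 0.0186, 0.0000.
ρ(T) = max|λ| = 0.2907; 0.2907 < 1 ⇒ converges.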